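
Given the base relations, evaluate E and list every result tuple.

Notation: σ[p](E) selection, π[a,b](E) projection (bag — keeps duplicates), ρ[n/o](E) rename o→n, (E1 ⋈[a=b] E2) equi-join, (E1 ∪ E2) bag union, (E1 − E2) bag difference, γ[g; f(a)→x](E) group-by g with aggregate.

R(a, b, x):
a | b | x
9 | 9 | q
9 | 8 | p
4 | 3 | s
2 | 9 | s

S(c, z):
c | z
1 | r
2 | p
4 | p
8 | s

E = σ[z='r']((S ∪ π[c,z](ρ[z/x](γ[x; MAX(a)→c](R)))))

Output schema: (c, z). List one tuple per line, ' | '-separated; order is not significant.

Per-node cardinality:
  S → 4
  R → 4
  γ[x; MAX(a)→c](R) → 3
  ρ[z/x](γ[x; MAX(a)→c](R)) → 3
  π[c,z](ρ[z/x](γ[x; MAX(a)→c](R))) → 3
  (S ∪ π[c,z](ρ[z/x](γ[x; MAX(a)→c](R)))) → 7
  σ[z='r']((S ∪ π[c,z](ρ[z/x](γ[x; MAX(a)→c](R))))) → 1

== RESULT ==
c | z
1 | r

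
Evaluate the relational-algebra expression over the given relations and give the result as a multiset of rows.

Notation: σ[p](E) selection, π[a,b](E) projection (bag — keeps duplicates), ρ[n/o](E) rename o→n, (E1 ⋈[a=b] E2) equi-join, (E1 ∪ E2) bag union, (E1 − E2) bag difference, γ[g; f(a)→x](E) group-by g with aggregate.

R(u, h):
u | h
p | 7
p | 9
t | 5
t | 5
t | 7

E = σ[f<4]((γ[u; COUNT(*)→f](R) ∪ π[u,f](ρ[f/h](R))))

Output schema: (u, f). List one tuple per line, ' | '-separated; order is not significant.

Stepwise |·|:
  R → 5
  γ[u; COUNT(*)→f](R) → 2
  R → 5
  ρ[f/h](R) → 5
  π[u,f](ρ[f/h](R)) → 5
  (γ[u; COUNT(*)→f](R) ∪ π[u,f](ρ[f/h](R))) → 7
  σ[f<4]((γ[u; COUNT(*)→f](R) ∪ π[u,f](ρ[f/h](R)))) → 2

== RESULT ==
u | f
p | 2
t | 3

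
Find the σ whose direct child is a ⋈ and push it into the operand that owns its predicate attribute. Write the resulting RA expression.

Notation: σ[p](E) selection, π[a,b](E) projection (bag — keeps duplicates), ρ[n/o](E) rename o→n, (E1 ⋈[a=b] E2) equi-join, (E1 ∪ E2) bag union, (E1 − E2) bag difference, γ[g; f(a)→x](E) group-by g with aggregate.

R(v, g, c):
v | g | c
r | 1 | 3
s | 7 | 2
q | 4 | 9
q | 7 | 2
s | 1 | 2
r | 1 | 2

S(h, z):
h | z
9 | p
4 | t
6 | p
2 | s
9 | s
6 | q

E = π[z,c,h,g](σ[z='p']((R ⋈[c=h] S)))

σ filters on z, owned by the right side.
E' = π[z,c,h,g]((R ⋈[c=h] σ[z='p'](S)))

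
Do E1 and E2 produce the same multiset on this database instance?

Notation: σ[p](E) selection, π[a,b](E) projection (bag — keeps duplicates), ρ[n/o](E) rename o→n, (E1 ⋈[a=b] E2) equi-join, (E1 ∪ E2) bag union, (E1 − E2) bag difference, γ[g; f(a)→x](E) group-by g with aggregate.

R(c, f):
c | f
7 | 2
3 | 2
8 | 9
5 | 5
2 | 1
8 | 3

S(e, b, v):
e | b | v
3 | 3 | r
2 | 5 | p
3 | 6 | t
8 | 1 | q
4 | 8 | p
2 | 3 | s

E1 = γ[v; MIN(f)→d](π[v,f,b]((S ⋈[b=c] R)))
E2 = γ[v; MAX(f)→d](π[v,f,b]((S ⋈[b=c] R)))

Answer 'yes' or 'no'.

E1 subexpression sizes:
  S → 6
  R → 6
  (S ⋈[b=c] R) → 5
  π[v,f,b]((S ⋈[b=c] R)) → 5
  γ[v; MIN(f)→d](π[v,f,b]((S ⋈[b=c] R))) → 3
E2 subexpression sizes:
  S → 6
  R → 6
  (S ⋈[b=c] R) → 5
  π[v,f,b]((S ⋈[b=c] R)) → 5
  γ[v; MAX(f)→d](π[v,f,b]((S ⋈[b=c] R))) → 3

E1 result:
v | d
p | 3
r | 2
s | 2
E2 result:
v | d
p | 9
r | 2
s | 2
Witness: ('p', 3) appears 1× in E1 but 0× in E2.

no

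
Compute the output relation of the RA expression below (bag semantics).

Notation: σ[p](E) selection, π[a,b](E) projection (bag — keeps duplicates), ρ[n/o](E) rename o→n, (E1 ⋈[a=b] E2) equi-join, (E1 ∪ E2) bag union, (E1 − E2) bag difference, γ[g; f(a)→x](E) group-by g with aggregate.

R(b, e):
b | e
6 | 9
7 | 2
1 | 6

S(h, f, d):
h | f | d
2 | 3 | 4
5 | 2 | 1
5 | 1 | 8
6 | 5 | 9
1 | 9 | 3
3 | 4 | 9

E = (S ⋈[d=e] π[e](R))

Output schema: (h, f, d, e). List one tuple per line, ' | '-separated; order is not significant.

Subexpression sizes:
  S → 6
  R → 3
  π[e](R) → 3
  (S ⋈[d=e] π[e](R)) → 2

== RESULT ==
h | f | d | e
3 | 4 | 9 | 9
6 | 5 | 9 | 9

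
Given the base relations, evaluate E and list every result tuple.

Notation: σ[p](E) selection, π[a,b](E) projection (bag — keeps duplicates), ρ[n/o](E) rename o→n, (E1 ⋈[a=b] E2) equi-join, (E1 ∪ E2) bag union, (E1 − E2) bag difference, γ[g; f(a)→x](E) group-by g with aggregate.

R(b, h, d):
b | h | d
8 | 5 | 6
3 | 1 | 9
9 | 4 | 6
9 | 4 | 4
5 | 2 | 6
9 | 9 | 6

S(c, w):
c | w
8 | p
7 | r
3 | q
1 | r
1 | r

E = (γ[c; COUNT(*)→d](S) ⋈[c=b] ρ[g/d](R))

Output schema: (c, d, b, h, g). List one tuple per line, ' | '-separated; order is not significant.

Stepwise |·|:
  S → 5
  γ[c; COUNT(*)→d](S) → 4
  R → 6
  ρ[g/d](R) → 6
  (γ[c; COUNT(*)→d](S) ⋈[c=b] ρ[g/d](R)) → 2

== RESULT ==
c | d | b | h | g
3 | 1 | 3 | 1 | 9
8 | 1 | 8 | 5 | 6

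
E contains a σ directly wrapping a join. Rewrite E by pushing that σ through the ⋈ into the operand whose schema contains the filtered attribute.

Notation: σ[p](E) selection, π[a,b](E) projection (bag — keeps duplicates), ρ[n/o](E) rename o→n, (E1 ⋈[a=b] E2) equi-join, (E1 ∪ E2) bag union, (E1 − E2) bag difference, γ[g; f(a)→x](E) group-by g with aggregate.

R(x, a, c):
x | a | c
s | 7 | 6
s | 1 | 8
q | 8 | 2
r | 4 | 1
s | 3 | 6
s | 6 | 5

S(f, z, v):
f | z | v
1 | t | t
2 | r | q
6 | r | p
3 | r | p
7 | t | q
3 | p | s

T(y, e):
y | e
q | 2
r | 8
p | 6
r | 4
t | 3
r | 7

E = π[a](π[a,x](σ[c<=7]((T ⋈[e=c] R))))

σ filters on c, owned by the right side.
E' = π[a](π[a,x]((T ⋈[e=c] σ[c<=7](R))))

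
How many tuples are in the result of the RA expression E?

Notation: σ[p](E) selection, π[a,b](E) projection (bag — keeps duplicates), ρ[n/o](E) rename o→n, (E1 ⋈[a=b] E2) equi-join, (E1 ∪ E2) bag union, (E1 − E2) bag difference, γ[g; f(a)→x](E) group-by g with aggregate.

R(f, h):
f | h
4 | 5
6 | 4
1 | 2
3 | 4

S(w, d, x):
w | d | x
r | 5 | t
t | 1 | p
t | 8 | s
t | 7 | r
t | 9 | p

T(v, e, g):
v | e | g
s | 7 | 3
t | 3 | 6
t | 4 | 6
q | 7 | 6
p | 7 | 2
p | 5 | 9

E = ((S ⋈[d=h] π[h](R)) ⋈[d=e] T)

Subexpression sizes:
  S → 5
  R → 4
  π[h](R) → 4
  (S ⋈[d=h] π[h](R)) → 1
  T → 6
  ((S ⋈[d=h] π[h](R)) ⋈[d=e] T) → 1

|E| = 1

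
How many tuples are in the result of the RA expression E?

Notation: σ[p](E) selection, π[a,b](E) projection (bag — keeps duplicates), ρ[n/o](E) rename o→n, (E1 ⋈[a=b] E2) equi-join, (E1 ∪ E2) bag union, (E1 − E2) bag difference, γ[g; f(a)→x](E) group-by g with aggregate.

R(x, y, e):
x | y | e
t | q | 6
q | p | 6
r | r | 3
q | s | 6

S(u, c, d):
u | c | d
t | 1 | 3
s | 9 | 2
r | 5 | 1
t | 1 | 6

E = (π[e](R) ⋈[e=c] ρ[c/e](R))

Per-node cardinality:
  R → 4
  π[e](R) → 4
  R → 4
  ρ[c/e](R) → 4
  (π[e](R) ⋈[e=c] ρ[c/e](R)) → 10

|E| = 10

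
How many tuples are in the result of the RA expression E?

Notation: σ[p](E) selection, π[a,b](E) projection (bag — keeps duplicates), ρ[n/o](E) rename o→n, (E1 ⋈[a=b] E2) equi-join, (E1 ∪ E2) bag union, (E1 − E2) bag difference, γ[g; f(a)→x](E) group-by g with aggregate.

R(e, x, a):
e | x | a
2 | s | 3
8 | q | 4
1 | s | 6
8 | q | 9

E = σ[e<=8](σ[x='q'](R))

Per-node cardinality:
  R → 4
  σ[x='q'](R) → 2
  σ[e<=8](σ[x='q'](R)) → 2

|E| = 2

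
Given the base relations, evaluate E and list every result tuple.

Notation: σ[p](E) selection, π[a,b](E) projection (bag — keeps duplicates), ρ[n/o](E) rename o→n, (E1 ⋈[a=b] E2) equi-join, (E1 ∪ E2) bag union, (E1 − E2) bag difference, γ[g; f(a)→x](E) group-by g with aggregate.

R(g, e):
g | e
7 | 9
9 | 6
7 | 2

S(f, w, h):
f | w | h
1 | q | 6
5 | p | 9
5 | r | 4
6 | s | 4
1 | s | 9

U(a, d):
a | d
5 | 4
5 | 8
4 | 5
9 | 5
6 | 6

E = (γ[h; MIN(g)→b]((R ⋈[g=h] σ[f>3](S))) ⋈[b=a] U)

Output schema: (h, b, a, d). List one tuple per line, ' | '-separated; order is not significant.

Subexpression sizes:
  R → 3
  S → 5
  σ[f>3](S) → 3
  (R ⋈[g=h] σ[f>3](S)) → 1
  γ[h; MIN(g)→b]((R ⋈[g=h] σ[f>3](S))) → 1
  U → 5
  (γ[h; MIN(g)→b]((R ⋈[g=h] σ[f>3](S))) ⋈[b=a] U) → 1

== RESULT ==
h | b | a | d
9 | 9 | 9 | 5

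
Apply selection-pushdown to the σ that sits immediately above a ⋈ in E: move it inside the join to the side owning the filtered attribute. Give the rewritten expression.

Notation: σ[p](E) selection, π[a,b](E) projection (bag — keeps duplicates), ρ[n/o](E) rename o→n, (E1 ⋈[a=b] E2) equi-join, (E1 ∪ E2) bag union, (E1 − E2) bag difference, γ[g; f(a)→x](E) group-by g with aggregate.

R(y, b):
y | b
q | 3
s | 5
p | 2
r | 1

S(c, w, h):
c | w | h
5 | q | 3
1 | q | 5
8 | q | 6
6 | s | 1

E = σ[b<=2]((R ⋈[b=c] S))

σ filters on b, owned by the left side.
E' = (σ[b<=2](R) ⋈[b=c] S)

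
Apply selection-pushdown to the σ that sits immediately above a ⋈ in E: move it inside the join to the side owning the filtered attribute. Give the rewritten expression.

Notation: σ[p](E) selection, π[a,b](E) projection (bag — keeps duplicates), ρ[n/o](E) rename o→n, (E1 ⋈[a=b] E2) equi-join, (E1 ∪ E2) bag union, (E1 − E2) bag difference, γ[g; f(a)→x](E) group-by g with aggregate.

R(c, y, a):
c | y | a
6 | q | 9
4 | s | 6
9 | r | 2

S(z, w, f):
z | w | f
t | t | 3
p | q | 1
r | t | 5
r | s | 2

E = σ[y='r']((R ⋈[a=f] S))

σ filters on y, owned by the left side.
E' = (σ[y='r'](R) ⋈[a=f] S)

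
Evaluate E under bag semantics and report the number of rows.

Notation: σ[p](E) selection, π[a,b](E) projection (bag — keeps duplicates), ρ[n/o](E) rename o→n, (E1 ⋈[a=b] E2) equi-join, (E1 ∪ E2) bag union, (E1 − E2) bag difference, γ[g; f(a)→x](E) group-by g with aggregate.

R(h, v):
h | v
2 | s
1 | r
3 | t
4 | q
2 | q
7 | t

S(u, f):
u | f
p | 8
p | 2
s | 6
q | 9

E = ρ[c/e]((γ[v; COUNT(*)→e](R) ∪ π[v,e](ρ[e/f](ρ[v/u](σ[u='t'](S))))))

Per-node cardinality:
  R → 6
  γ[v; COUNT(*)→e](R) → 4
  S → 4
  σ[u='t'](S) → 0
  ρ[v/u](σ[u='t'](S)) → 0
  ρ[e/f](ρ[v/u](σ[u='t'](S))) → 0
  π[v,e](ρ[e/f](ρ[v/u](σ[u='t'](S)))) → 0
  (γ[v; COUNT(*)→e](R) ∪ π[v,e](ρ[e/f](ρ[v/u](σ[u='t'](S))))) → 4
  ρ[c/e]((γ[v; COUNT(*)→e](R) ∪ π[v,e](ρ[e/f](ρ[v/u](σ[u='t'](S)))))) → 4

|E| = 4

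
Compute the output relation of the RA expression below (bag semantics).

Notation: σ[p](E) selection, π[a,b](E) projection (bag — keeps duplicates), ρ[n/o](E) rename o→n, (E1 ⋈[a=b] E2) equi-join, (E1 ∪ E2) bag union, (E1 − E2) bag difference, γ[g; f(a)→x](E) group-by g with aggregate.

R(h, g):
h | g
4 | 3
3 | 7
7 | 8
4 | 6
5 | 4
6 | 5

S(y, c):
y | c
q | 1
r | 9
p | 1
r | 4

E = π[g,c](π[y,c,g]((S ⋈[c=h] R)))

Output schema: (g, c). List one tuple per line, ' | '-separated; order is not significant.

Per-node cardinality:
  S → 4
  R → 6
  (S ⋈[c=h] R) → 2
  π[y,c,g]((S ⋈[c=h] R)) → 2
  π[g,c](π[y,c,g]((S ⋈[c=h] R))) → 2

== RESULT ==
g | c
3 | 4
6 | 4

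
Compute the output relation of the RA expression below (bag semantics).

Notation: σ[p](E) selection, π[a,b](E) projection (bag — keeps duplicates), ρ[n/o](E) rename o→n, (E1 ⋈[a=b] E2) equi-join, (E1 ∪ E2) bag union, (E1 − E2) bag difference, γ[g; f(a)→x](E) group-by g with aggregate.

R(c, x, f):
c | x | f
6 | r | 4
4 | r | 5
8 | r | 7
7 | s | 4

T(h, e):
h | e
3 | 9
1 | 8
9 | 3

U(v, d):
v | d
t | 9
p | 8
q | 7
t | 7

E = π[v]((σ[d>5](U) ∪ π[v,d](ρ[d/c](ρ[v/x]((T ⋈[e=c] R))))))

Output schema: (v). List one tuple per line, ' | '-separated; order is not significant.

Row counts bottom-up:
  U → 4
  σ[d>5](U) → 4
  T → 3
  R → 4
  (T ⋈[e=c] R) → 1
  ρ[v/x]((T ⋈[e=c] R)) → 1
  ρ[d/c](ρ[v/x]((T ⋈[e=c] R))) → 1
  π[v,d](ρ[d/c](ρ[v/x]((T ⋈[e=c] R)))) → 1
  (σ[d>5](U) ∪ π[v,d](ρ[d/c](ρ[v/x]((T ⋈[e=c] R))))) → 5
  π[v]((σ[d>5](U) ∪ π[v,d](ρ[d/c](ρ[v/x]((T ⋈[e=c] R)))))) → 5

== RESULT ==
v
p
q
r
t
t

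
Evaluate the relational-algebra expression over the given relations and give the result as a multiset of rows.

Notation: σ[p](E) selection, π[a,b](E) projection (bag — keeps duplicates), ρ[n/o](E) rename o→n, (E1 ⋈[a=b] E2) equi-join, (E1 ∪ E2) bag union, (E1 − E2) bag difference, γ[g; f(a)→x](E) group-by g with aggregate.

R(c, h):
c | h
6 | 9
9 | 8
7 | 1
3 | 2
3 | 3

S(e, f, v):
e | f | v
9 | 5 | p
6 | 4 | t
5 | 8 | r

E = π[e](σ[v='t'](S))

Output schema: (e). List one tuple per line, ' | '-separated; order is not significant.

Per-node cardinality:
  S → 3
  σ[v='t'](S) → 1
  π[e](σ[v='t'](S)) → 1

== RESULT ==
e
6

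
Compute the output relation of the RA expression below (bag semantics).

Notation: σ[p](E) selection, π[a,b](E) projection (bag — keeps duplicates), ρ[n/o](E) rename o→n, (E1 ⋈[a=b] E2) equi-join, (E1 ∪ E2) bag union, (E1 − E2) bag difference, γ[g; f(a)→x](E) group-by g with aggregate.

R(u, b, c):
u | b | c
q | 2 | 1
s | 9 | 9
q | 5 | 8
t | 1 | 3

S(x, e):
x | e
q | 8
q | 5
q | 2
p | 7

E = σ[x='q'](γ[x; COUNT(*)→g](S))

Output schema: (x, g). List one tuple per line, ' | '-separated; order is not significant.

Row counts bottom-up:
  S → 4
  γ[x; COUNT(*)→g](S) → 2
  σ[x='q'](γ[x; COUNT(*)→g](S)) → 1

== RESULT ==
x | g
q | 3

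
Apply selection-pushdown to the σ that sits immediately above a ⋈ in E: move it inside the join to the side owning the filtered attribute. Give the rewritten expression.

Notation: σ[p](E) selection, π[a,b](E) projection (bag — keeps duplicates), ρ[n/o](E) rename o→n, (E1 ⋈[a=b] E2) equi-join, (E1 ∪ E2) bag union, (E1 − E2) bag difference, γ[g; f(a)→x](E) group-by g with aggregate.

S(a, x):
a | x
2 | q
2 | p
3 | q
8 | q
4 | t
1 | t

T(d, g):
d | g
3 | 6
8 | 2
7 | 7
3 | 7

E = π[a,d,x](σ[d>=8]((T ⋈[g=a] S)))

σ filters on d, owned by the left side.
E' = π[a,d,x]((σ[d>=8](T) ⋈[g=a] S))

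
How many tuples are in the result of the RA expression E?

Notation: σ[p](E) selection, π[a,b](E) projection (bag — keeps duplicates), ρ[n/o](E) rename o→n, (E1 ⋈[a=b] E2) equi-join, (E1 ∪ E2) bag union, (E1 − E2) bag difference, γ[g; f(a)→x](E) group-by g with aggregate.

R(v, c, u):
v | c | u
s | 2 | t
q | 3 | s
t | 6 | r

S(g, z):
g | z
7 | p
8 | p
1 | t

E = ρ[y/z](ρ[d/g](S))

Per-node cardinality:
  S → 3
  ρ[d/g](S) → 3
  ρ[y/z](ρ[d/g](S)) → 3

|E| = 3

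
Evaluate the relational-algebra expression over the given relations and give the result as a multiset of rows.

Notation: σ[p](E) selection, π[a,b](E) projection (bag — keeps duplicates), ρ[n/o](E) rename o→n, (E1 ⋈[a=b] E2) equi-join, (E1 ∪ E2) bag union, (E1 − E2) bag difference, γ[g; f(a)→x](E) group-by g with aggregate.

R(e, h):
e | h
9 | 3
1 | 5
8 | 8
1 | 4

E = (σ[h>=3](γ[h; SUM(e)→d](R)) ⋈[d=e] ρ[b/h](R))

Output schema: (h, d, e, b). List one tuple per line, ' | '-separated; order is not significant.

Stepwise |·|:
  R → 4
  γ[h; SUM(e)→d](R) → 4
  σ[h>=3](γ[h; SUM(e)→d](R)) → 4
  R → 4
  ρ[b/h](R) → 4
  (σ[h>=3](γ[h; SUM(e)→d](R)) ⋈[d=e] ρ[b/h](R)) → 6

== RESULT ==
h | d | e | b
3 | 9 | 9 | 3
4 | 1 | 1 | 4
4 | 1 | 1 | 5
5 | 1 | 1 | 4
5 | 1 | 1 | 5
8 | 8 | 8 | 8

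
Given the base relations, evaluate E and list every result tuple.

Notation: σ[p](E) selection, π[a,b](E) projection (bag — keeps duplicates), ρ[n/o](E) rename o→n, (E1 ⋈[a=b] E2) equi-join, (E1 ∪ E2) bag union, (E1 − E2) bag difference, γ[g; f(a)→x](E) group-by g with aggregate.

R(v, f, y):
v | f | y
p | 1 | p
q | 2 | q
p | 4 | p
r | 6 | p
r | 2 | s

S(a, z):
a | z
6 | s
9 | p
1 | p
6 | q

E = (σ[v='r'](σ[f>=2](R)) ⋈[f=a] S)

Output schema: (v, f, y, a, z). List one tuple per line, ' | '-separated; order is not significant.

Stepwise |·|:
  R → 5
  σ[f>=2](R) → 4
  σ[v='r'](σ[f>=2](R)) → 2
  S → 4
  (σ[v='r'](σ[f>=2](R)) ⋈[f=a] S) → 2

== RESULT ==
v | f | y | a | z
r | 6 | p | 6 | q
r | 6 | p | 6 | s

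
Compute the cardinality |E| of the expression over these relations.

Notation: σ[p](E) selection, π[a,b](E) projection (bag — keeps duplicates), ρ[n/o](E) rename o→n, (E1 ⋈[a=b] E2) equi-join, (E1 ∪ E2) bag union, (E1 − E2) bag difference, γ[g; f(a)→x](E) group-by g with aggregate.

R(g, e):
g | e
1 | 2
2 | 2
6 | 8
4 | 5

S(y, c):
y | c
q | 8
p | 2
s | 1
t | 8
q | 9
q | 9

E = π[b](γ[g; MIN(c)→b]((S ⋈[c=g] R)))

Row counts bottom-up:
  S → 6
  R → 4
  (S ⋈[c=g] R) → 2
  γ[g; MIN(c)→b]((S ⋈[c=g] R)) → 2
  π[b](γ[g; MIN(c)→b]((S ⋈[c=g] R))) → 2

|E| = 2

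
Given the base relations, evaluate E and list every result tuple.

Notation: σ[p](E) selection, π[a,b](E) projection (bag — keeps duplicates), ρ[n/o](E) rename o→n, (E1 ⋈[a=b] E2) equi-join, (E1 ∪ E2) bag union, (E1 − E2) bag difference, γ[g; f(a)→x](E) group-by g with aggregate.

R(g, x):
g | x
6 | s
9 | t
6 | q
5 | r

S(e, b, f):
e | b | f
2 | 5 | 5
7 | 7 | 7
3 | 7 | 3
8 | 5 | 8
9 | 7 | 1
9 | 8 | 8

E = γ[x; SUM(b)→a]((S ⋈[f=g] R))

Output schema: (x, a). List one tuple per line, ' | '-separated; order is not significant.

Row counts bottom-up:
  S → 6
  R → 4
  (S ⋈[f=g] R) → 1
  γ[x; SUM(b)→a]((S ⋈[f=g] R)) → 1

== RESULT ==
x | a
r | 5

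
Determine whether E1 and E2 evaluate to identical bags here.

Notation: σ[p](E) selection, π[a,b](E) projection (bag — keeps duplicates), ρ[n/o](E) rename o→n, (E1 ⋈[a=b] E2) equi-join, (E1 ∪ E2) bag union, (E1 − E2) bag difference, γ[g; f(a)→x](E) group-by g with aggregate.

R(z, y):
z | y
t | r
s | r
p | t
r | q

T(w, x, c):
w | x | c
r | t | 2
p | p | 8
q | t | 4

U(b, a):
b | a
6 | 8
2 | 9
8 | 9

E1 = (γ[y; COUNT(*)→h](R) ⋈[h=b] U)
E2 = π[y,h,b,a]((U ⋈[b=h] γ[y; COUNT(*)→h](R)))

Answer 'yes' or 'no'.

E1 stepwise |·|:
  R → 4
  γ[y; COUNT(*)→h](R) → 3
  U → 3
  (γ[y; COUNT(*)→h](R) ⋈[h=b] U) → 1
E2 stepwise |·|:
  U → 3
  R → 4
  γ[y; COUNT(*)→h](R) → 3
  (U ⋈[b=h] γ[y; COUNT(*)→h](R)) → 1
  π[y,h,b,a]((U ⋈[b=h] γ[y; COUNT(*)→h](R))) → 1

E1 and E2 produce the same multiset:
y | h | b | a
r | 2 | 2 | 9

yes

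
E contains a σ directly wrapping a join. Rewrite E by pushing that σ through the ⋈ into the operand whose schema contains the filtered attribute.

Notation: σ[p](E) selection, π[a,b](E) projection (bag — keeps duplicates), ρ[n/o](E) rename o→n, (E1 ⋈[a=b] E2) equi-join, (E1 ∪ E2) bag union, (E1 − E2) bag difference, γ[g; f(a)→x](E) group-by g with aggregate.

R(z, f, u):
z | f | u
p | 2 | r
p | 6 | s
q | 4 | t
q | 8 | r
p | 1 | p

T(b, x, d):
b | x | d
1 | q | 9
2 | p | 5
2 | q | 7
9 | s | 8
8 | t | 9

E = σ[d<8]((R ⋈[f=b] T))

σ filters on d, owned by the right side.
E' = (R ⋈[f=b] σ[d<8](T))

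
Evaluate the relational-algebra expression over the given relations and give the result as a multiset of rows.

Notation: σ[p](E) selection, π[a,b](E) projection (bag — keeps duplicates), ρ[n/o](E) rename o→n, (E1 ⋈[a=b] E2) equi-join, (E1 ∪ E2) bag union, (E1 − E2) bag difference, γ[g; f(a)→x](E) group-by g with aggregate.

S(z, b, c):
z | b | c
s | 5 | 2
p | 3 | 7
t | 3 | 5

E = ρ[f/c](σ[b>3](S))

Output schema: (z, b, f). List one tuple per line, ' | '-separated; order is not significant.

Row counts bottom-up:
  S → 3
  σ[b>3](S) → 1
  ρ[f/c](σ[b>3](S)) → 1

== RESULT ==
z | b | f
s | 5 | 2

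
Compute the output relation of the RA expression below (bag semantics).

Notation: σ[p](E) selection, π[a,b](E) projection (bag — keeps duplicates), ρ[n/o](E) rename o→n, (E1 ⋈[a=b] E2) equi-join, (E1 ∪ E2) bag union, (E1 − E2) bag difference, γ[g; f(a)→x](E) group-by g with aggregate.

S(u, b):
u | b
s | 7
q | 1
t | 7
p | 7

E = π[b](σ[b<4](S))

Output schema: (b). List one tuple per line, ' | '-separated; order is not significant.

Stepwise |·|:
  S → 4
  σ[b<4](S) → 1
  π[b](σ[b<4](S)) → 1

== RESULT ==
b
1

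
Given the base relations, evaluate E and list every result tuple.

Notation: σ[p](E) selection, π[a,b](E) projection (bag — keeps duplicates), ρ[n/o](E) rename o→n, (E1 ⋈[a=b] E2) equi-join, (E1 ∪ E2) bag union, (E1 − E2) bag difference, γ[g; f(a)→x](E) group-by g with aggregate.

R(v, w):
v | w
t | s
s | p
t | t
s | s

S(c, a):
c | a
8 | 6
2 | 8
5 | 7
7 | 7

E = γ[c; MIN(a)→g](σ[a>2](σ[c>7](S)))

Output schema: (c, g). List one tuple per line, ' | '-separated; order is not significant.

Per-node cardinality:
  S → 4
  σ[c>7](S) → 1
  σ[a>2](σ[c>7](S)) → 1
  γ[c; MIN(a)→g](σ[a>2](σ[c>7](S))) → 1

== RESULT ==
c | g
8 | 6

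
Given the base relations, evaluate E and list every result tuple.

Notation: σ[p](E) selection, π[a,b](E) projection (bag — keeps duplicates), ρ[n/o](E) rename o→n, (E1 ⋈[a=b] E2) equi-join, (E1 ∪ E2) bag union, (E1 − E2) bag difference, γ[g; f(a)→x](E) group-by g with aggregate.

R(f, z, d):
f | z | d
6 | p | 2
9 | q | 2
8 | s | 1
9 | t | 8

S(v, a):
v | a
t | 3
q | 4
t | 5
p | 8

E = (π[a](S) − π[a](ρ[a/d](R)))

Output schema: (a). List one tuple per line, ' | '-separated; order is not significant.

Subexpression sizes:
  S → 4
  π[a](S) → 4
  R → 4
  ρ[a/d](R) → 4
  π[a](ρ[a/d](R)) → 4
  (π[a](S) − π[a](ρ[a/d](R))) → 3

== RESULT ==
a
3
4
5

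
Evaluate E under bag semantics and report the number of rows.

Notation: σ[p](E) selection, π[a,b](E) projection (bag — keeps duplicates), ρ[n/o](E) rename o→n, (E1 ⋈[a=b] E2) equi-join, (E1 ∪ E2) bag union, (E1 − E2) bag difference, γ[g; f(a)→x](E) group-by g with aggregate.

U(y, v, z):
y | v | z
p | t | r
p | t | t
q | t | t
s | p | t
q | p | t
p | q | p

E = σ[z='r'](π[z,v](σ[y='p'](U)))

Row counts bottom-up:
  U → 6
  σ[y='p'](U) → 3
  π[z,v](σ[y='p'](U)) → 3
  σ[z='r'](π[z,v](σ[y='p'](U))) → 1

|E| = 1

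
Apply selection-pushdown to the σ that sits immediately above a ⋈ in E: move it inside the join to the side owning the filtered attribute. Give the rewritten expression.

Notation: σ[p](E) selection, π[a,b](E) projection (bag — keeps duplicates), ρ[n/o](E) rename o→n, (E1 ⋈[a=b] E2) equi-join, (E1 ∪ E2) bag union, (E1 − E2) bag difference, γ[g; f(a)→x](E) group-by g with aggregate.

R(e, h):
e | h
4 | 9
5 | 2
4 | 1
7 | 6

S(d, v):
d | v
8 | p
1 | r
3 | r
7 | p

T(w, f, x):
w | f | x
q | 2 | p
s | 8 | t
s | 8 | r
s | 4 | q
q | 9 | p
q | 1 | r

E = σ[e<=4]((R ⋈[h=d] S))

σ filters on e, owned by the left side.
E' = (σ[e<=4](R) ⋈[h=d] S)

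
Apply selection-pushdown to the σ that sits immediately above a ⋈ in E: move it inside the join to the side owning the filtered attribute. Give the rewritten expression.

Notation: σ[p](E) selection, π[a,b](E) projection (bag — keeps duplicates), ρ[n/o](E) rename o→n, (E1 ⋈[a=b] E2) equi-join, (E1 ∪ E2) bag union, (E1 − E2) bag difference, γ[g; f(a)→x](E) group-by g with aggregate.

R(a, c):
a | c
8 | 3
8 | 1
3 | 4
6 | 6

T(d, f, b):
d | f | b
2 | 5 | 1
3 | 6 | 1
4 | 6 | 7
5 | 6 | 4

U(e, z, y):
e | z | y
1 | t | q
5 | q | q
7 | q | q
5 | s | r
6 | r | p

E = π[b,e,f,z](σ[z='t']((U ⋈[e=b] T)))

σ filters on z, owned by the left side.
E' = π[b,e,f,z]((σ[z='t'](U) ⋈[e=b] T))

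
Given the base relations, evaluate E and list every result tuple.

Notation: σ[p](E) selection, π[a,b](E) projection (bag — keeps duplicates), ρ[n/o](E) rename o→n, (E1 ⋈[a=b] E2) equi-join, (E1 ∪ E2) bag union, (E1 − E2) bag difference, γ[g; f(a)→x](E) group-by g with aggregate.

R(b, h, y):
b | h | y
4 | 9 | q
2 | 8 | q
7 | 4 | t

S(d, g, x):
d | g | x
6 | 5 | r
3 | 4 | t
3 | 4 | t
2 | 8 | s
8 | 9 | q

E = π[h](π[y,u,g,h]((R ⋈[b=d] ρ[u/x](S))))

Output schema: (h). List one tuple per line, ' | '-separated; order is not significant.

Stepwise |·|:
  R → 3
  S → 5
  ρ[u/x](S) → 5
  (R ⋈[b=d] ρ[u/x](S)) → 1
  π[y,u,g,h]((R ⋈[b=d] ρ[u/x](S))) → 1
  π[h](π[y,u,g,h]((R ⋈[b=d] ρ[u/x](S)))) → 1

== RESULT ==
h
8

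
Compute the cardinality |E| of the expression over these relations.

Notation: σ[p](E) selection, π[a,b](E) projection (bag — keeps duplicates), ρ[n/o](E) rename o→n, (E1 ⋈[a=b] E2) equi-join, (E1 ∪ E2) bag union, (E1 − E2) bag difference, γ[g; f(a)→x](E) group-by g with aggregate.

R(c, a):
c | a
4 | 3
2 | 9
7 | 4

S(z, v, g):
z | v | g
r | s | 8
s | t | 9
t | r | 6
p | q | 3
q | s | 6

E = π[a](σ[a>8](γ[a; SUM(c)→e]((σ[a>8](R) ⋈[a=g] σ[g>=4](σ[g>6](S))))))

Subexpression sizes:
  R → 3
  σ[a>8](R) → 1
  S → 5
  σ[g>6](S) → 2
  σ[g>=4](σ[g>6](S)) → 2
  (σ[a>8](R) ⋈[a=g] σ[g>=4](σ[g>6](S))) → 1
  γ[a; SUM(c)→e]((σ[a>8](R) ⋈[a=g] σ[g>=4](σ[g>6](S)))) → 1
  σ[a>8](γ[a; SUM(c)→e]((σ[a>8](R) ⋈[a=g] σ[g>=4](σ[g>6](S))))) → 1
  π[a](σ[a>8](γ[a; SUM(c)→e]((σ[a>8](R) ⋈[a=g] σ[g>=4](σ[g>6](S)))))) → 1

|E| = 1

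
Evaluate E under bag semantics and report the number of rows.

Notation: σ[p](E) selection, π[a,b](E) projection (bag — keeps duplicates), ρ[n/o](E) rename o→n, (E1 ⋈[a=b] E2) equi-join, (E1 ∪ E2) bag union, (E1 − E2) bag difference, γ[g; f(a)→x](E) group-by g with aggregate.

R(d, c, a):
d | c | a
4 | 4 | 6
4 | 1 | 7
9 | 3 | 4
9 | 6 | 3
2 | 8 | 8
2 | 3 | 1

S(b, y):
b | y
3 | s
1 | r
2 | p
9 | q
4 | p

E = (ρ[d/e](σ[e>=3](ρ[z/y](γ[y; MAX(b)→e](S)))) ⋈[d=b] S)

Stepwise |·|:
  S → 5
  γ[y; MAX(b)→e](S) → 4
  ρ[z/y](γ[y; MAX(b)→e](S)) → 4
  σ[e>=3](ρ[z/y](γ[y; MAX(b)→e](S))) → 3
  ρ[d/e](σ[e>=3](ρ[z/y](γ[y; MAX(b)→e](S)))) → 3
  S → 5
  (ρ[d/e](σ[e>=3](ρ[z/y](γ[y; MAX(b)→e](S)))) ⋈[d=b] S) → 3

|E| = 3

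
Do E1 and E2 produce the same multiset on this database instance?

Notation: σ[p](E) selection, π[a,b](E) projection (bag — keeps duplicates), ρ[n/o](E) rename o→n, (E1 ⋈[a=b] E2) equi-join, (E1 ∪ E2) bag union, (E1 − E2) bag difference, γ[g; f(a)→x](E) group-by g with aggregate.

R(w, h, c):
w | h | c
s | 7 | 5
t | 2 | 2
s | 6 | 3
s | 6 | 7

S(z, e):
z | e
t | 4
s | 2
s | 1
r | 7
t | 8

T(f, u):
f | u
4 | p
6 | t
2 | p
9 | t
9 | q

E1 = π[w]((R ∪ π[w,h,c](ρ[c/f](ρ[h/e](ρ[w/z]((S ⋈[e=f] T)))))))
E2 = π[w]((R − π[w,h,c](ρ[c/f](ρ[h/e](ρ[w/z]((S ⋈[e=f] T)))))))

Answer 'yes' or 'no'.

E1 subexpression sizes:
  R → 4
  S → 5
  T → 5
  (S ⋈[e=f] T) → 2
  ρ[w/z]((S ⋈[e=f] T)) → 2
  ρ[h/e](ρ[w/z]((S ⋈[e=f] T))) → 2
  ρ[c/f](ρ[h/e](ρ[w/z]((S ⋈[e=f] T)))) → 2
  π[w,h,c](ρ[c/f](ρ[h/e](ρ[w/z]((S ⋈[e=f] T))))) → 2
  (R ∪ π[w,h,c](ρ[c/f](ρ[h/e](ρ[w/z]((S ⋈[e=f] T)))))) → 6
  π[w]((R ∪ π[w,h,c](ρ[c/f](ρ[h/e](ρ[w/z]((S ⋈[e=f] T))))))) → 6
E2 subexpression sizes:
  R → 4
  S → 5
  T → 5
  (S ⋈[e=f] T) → 2
  ρ[w/z]((S ⋈[e=f] T)) → 2
  ρ[h/e](ρ[w/z]((S ⋈[e=f] T))) → 2
  ρ[c/f](ρ[h/e](ρ[w/z]((S ⋈[e=f] T)))) → 2
  π[w,h,c](ρ[c/f](ρ[h/e](ρ[w/z]((S ⋈[e=f] T))))) → 2
  (R − π[w,h,c](ρ[c/f](ρ[h/e](ρ[w/z]((S ⋈[e=f] T)))))) → 4
  π[w]((R − π[w,h,c](ρ[c/f](ρ[h/e](ρ[w/z]((S ⋈[e=f] T))))))) → 4

E1 result:
w
s
s
s
s
t
t
E2 result:
w
s
s
s
t
Witness: ('t',) appears 2× in E1 but 1× in E2.

no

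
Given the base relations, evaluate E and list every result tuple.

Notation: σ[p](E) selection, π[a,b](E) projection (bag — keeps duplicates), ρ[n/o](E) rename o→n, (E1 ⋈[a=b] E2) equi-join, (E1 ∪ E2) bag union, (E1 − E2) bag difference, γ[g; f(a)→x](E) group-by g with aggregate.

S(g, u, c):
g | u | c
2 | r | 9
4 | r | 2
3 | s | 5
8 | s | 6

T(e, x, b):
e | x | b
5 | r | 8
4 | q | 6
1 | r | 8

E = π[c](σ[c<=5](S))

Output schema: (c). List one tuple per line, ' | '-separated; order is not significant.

Stepwise |·|:
  S → 4
  σ[c<=5](S) → 2
  π[c](σ[c<=5](S)) → 2

== RESULT ==
c
2
5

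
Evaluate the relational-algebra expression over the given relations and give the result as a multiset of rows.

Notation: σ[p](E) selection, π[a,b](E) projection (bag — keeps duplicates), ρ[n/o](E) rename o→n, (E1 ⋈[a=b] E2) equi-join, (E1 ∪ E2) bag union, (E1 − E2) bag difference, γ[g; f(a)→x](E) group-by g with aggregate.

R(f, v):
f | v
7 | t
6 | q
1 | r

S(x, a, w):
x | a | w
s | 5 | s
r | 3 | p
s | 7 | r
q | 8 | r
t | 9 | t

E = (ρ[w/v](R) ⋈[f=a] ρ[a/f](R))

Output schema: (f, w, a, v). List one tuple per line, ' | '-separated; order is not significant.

Stepwise |·|:
  R → 3
  ρ[w/v](R) → 3
  R → 3
  ρ[a/f](R) → 3
  (ρ[w/v](R) ⋈[f=a] ρ[a/f](R)) → 3

== RESULT ==
f | w | a | v
1 | r | 1 | r
6 | q | 6 | q
7 | t | 7 | t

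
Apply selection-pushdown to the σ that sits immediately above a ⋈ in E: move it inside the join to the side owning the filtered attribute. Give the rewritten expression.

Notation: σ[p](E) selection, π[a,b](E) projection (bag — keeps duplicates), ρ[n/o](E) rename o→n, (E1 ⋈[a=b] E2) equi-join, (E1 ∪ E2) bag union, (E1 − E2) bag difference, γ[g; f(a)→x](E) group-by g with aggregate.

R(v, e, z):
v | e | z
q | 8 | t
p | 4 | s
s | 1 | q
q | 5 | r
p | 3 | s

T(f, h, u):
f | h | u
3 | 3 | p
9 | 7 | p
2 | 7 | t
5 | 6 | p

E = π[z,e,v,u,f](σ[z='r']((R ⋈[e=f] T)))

σ filters on z, owned by the left side.
E' = π[z,e,v,u,f]((σ[z='r'](R) ⋈[e=f] T))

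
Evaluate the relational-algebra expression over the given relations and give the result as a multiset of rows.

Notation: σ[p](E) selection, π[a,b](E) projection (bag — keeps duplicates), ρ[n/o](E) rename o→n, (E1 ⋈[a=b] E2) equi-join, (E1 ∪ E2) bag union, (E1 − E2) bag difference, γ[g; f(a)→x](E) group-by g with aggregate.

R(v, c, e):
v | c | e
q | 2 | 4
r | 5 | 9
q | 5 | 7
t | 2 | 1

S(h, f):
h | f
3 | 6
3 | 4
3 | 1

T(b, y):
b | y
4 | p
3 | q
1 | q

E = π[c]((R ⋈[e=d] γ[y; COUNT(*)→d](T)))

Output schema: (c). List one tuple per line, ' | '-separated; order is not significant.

Per-node cardinality:
  R → 4
  T → 3
  γ[y; COUNT(*)→d](T) → 2
  (R ⋈[e=d] γ[y; COUNT(*)→d](T)) → 1
  π[c]((R ⋈[e=d] γ[y; COUNT(*)→d](T))) → 1

== RESULT ==
c
2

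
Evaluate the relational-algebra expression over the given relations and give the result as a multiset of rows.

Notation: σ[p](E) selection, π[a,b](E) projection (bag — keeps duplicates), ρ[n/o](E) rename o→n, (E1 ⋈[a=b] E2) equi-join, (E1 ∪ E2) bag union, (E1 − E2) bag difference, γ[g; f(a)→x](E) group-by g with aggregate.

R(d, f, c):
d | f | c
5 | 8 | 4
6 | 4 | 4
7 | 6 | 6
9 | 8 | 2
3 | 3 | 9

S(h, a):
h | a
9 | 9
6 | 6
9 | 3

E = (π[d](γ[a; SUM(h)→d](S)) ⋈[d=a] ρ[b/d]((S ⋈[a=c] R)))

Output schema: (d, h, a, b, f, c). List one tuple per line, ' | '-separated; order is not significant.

Row counts bottom-up:
  S → 3
  γ[a; SUM(h)→d](S) → 3
  π[d](γ[a; SUM(h)→d](S)) → 3
  S → 3
  R → 5
  (S ⋈[a=c] R) → 2
  ρ[b/d]((S ⋈[a=c] R)) → 2
  (π[d](γ[a; SUM(h)→d](S)) ⋈[d=a] ρ[b/d]((S ⋈[a=c] R))) → 3

== RESULT ==
d | h | a | b | f | c
6 | 6 | 6 | 7 | 6 | 6
9 | 9 | 9 | 3 | 3 | 9
9 | 9 | 9 | 3 | 3 | 9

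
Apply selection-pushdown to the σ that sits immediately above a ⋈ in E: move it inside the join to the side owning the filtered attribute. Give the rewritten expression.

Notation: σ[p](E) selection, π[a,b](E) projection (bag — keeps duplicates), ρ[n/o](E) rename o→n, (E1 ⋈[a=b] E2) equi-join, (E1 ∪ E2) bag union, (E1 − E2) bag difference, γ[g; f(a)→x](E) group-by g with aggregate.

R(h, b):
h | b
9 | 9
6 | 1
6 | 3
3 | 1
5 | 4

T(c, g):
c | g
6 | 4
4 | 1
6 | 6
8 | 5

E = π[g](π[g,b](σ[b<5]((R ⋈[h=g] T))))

σ filters on b, owned by the left side.
E' = π[g](π[g,b]((σ[b<5](R) ⋈[h=g] T)))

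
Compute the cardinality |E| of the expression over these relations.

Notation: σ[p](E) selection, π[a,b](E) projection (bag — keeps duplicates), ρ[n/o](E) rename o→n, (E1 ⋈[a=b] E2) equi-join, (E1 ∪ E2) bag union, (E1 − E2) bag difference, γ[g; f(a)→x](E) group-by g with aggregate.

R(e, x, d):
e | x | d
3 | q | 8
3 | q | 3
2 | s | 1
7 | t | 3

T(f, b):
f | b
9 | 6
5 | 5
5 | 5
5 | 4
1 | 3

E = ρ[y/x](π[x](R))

Stepwise |·|:
  R → 4
  π[x](R) → 4
  ρ[y/x](π[x](R)) → 4

|E| = 4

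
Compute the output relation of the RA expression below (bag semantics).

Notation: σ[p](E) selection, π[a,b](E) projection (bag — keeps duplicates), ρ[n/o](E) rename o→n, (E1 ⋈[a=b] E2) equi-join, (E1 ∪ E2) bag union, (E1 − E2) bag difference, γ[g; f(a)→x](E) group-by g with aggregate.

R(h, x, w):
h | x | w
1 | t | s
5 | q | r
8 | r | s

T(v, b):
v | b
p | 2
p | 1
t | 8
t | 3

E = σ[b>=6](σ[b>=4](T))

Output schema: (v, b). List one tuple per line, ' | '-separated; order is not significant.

Subexpression sizes:
  T → 4
  σ[b>=4](T) → 1
  σ[b>=6](σ[b>=4](T)) → 1

== RESULT ==
v | b
t | 8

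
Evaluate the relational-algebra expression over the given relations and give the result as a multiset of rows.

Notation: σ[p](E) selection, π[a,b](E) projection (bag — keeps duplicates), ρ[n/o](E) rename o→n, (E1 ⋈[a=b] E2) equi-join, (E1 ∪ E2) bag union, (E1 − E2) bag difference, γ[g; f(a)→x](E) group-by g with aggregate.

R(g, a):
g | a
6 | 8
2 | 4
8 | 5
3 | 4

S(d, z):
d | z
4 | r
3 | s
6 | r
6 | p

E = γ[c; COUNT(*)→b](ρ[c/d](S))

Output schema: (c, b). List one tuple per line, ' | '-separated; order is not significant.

Row counts bottom-up:
  S → 4
  ρ[c/d](S) → 4
  γ[c; COUNT(*)→b](ρ[c/d](S)) → 3

== RESULT ==
c | b
3 | 1
4 | 1
6 | 2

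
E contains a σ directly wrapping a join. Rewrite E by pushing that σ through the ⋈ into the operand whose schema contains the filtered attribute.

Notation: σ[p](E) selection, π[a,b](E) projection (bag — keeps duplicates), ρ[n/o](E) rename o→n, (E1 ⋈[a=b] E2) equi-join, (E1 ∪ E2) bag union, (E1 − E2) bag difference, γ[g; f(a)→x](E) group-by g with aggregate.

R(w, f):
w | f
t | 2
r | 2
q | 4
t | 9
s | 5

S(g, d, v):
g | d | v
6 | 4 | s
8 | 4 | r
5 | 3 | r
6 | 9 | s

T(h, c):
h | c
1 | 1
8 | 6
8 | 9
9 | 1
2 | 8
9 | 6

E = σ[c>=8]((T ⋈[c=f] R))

σ filters on c, owned by the left side.
E' = (σ[c>=8](T) ⋈[c=f] R)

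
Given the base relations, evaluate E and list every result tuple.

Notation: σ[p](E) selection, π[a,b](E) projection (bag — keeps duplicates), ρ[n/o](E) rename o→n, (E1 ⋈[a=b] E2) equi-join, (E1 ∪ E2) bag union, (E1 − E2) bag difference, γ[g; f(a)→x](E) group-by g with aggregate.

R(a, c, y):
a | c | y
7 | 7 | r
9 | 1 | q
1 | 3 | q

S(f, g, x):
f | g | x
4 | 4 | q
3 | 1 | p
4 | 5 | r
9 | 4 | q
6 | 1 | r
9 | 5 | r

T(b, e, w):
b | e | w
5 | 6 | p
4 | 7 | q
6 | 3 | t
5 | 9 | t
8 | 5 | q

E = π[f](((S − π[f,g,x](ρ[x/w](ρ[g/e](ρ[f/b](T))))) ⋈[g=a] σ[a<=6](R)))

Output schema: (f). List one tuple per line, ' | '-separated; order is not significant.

Per-node cardinality:
  S → 6
  T → 5
  ρ[f/b](T) → 5
  ρ[g/e](ρ[f/b](T)) → 5
  ρ[x/w](ρ[g/e](ρ[f/b](T))) → 5
  π[f,g,x](ρ[x/w](ρ[g/e](ρ[f/b](T)))) → 5
  (S − π[f,g,x](ρ[x/w](ρ[g/e](ρ[f/b](T))))) → 6
  R → 3
  σ[a<=6](R) → 1
  ((S − π[f,g,x](ρ[x/w](ρ[g/e](ρ[f/b](T))))) ⋈[g=a] σ[a<=6](R)) → 2
  π[f](((S − π[f,g,x](ρ[x/w](ρ[g/e](ρ[f/b](T))))) ⋈[g=a] σ[a<=6](R))) → 2

== RESULT ==
f
3
6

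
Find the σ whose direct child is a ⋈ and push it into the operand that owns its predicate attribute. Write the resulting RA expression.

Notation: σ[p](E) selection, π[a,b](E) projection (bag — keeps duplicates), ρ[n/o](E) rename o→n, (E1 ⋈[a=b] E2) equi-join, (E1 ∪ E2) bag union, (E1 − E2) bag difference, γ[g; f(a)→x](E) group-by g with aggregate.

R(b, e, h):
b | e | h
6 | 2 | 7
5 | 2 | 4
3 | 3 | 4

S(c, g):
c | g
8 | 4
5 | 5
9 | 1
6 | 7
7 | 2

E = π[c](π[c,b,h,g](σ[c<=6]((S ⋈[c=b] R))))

σ filters on c, owned by the left side.
E' = π[c](π[c,b,h,g]((σ[c<=6](S) ⋈[c=b] R)))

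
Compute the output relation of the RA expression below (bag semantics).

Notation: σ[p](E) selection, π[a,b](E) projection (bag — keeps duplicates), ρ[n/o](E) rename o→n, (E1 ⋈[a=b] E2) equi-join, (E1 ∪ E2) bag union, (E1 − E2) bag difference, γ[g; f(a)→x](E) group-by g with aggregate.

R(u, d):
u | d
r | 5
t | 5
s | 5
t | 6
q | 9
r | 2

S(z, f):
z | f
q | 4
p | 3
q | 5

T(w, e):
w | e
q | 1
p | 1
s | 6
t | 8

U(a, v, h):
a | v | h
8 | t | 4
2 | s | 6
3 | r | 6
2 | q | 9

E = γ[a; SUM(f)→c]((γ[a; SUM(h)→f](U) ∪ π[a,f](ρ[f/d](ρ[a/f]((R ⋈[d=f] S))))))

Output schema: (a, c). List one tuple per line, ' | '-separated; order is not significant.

Stepwise |·|:
  U → 4
  γ[a; SUM(h)→f](U) → 3
  R → 6
  S → 3
  (R ⋈[d=f] S) → 3
  ρ[a/f]((R ⋈[d=f] S)) → 3
  ρ[f/d](ρ[a/f]((R ⋈[d=f] S))) → 3
  π[a,f](ρ[f/d](ρ[a/f]((R ⋈[d=f] S)))) → 3
  (γ[a; SUM(h)→f](U) ∪ π[a,f](ρ[f/d](ρ[a/f]((R ⋈[d=f] S))))) → 6
  γ[a; SUM(f)→c]((γ[a; SUM(h)→f](U) ∪ π[a,f](ρ[f/d](ρ[a/f]((R ⋈[d=f] S)))))) → 4

== RESULT ==
a | c
2 | 15
3 | 6
5 | 15
8 | 4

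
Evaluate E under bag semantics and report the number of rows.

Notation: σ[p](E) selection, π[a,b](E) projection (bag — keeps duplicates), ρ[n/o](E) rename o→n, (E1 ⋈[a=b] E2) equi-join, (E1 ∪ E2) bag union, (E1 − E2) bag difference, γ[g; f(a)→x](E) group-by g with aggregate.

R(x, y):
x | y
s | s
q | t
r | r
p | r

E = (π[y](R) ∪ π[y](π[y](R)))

Stepwise |·|:
  R → 4
  π[y](R) → 4
  R → 4
  π[y](R) → 4
  π[y](π[y](R)) → 4
  (π[y](R) ∪ π[y](π[y](R))) → 8

|E| = 8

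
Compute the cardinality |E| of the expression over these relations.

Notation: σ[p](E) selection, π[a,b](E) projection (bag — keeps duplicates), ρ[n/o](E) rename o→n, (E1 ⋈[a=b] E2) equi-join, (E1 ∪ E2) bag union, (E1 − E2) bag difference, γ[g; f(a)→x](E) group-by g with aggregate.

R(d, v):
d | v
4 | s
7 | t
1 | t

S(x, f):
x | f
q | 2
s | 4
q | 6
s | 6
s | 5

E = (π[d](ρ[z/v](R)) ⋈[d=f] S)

Per-node cardinality:
  R → 3
  ρ[z/v](R) → 3
  π[d](ρ[z/v](R)) → 3
  S → 5
  (π[d](ρ[z/v](R)) ⋈[d=f] S) → 1

|E| = 1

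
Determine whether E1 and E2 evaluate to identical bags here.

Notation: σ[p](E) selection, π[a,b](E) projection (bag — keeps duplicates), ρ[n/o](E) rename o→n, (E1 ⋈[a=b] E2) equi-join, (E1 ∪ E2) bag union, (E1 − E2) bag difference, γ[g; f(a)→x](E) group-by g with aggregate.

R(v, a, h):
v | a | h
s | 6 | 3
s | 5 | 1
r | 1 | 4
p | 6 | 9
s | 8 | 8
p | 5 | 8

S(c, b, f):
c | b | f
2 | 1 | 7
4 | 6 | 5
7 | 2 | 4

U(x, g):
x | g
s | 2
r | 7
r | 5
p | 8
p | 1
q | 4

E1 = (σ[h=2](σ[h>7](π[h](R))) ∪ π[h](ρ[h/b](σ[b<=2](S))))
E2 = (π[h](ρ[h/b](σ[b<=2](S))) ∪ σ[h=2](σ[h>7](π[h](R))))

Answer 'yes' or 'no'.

E1 row counts bottom-up:
  R → 6
  π[h](R) → 6
  σ[h>7](π[h](R)) → 3
  σ[h=2](σ[h>7](π[h](R))) → 0
  S → 3
  σ[b<=2](S) → 2
  ρ[h/b](σ[b<=2](S)) → 2
  π[h](ρ[h/b](σ[b<=2](S))) → 2
  (σ[h=2](σ[h>7](π[h](R))) ∪ π[h](ρ[h/b](σ[b<=2](S)))) → 2
E2 row counts bottom-up:
  S → 3
  σ[b<=2](S) → 2
  ρ[h/b](σ[b<=2](S)) → 2
  π[h](ρ[h/b](σ[b<=2](S))) → 2
  R → 6
  π[h](R) → 6
  σ[h>7](π[h](R)) → 3
  σ[h=2](σ[h>7](π[h](R))) → 0
  (π[h](ρ[h/b](σ[b<=2](S))) ∪ σ[h=2](σ[h>7](π[h](R)))) → 2

E1 and E2 produce the same multiset:
h
1
2

yes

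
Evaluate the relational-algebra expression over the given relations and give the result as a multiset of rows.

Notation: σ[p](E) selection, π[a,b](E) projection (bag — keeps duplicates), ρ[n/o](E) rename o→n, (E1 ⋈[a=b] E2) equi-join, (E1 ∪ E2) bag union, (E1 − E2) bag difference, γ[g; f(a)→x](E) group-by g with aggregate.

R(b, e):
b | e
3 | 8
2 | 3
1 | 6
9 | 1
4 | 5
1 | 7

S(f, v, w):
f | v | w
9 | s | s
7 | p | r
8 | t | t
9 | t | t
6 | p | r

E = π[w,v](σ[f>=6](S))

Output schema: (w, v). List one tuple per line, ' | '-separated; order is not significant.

Subexpression sizes:
  S → 5
  σ[f>=6](S) → 5
  π[w,v](σ[f>=6](S)) → 5

== RESULT ==
w | v
r | p
r | p
s | s
t | t
t | t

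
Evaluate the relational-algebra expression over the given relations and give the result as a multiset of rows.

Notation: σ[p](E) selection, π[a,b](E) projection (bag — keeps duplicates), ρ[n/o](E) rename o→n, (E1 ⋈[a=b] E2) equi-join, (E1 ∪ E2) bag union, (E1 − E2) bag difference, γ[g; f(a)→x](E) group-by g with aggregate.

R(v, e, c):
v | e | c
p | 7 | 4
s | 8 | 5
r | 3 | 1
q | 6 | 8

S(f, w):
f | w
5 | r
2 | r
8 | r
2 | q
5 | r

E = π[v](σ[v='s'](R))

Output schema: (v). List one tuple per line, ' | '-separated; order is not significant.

Stepwise |·|:
  R → 4
  σ[v='s'](R) → 1
  π[v](σ[v='s'](R)) → 1

== RESULT ==
v
s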